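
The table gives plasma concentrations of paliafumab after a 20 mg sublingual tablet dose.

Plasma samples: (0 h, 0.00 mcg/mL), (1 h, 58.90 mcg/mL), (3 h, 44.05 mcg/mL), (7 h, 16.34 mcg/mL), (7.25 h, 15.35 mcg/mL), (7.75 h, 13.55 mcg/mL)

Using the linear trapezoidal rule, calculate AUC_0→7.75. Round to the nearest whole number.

AUC = 264 mcg/mL·h

Trapezoidal AUC_0→7.75:
  [0→1]: (0.00+58.90)/2 × 1 = 29.45
  [1→3]: (58.90+44.05)/2 × 2 = 102.95
  [3→7]: (44.05+16.34)/2 × 4 = 120.78
  [7→7.25]: (16.34+15.35)/2 × 0.25 = 3.96125
  [7.25→7.75]: (15.35+13.55)/2 × 0.5 = 7.225
  Sum = 264.36625 mcg/mL·h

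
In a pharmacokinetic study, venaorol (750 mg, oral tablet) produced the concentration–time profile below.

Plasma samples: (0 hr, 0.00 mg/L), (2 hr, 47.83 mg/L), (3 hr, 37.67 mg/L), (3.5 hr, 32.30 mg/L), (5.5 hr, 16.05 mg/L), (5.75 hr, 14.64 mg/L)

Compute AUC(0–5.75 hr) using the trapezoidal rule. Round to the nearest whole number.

AUC = 160 mg/L·hr

Trapezoidal AUC_0→5.75:
  [0→2]: (0.00+47.83)/2 × 2 = 47.83
  [2→3]: (47.83+37.67)/2 × 1 = 42.75
  [3→3.5]: (37.67+32.30)/2 × 0.5 = 17.4925
  [3.5→5.5]: (32.30+16.05)/2 × 2 = 48.35
  [5.5→5.75]: (16.05+14.64)/2 × 0.25 = 3.83625
  Sum = 160.25875 mg/L·hr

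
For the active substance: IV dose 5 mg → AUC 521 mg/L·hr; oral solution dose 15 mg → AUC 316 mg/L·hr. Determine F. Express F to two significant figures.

F = 0.20

F = (AUC_ev / D_ev) / (AUC_iv / D_iv)
  = (316/15) / (521/5)
  = 21.0667 / 104.2 = 0.2022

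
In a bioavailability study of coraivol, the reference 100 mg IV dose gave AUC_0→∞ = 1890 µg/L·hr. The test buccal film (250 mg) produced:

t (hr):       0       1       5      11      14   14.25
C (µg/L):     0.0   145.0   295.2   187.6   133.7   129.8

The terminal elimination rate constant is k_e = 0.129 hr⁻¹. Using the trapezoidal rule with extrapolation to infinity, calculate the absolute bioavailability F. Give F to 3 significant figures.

Trapezoidal AUC_0→14.25 (buccal film):
  [0→1]: (0.0+145.0)/2 × 1 = 72.5
  [1→5]: (145.0+295.2)/2 × 4 = 880.4
  [5→11]: (295.2+187.6)/2 × 6 = 1448.4
  [11→14]: (187.6+133.7)/2 × 3 = 481.95
  [14→14.25]: (133.7+129.8)/2 × 0.25 = 32.9375
  Sum = 2916.1875 µg/L·hr
Tail: C_last/k_e = 129.8/0.129 = 1006.202
AUC_0→∞ (buccal film) = 2916.1875 + 1006.202 = 3922.3895 µg/L·hr
F = (AUC_ev/D_ev)/(AUC_iv/D_iv) = (3922.3895/250)/(1890/100) = 15.689558/18.9 = 0.8301

F = 0.830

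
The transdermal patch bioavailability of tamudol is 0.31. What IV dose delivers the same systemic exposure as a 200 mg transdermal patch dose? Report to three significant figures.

D_iv = 62.0 mg

Systemic exposure from an extravascular dose = F × D_ev, so the equivalent IV dose is F × D_ev.
D_iv = F × D_ev = 0.31 × 200 = 62 mg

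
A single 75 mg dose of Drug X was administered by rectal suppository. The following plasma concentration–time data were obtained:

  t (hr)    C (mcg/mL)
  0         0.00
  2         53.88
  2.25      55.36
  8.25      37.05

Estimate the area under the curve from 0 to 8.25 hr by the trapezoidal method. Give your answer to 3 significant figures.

AUC = 345 mcg/mL·hr

Trapezoidal AUC_0→8.25:
  [0→2]: (0.00+53.88)/2 × 2 = 53.88
  [2→2.25]: (53.88+55.36)/2 × 0.25 = 13.655
  [2.25→8.25]: (55.36+37.05)/2 × 6 = 277.23
  Sum = 344.765 mcg/mL·hr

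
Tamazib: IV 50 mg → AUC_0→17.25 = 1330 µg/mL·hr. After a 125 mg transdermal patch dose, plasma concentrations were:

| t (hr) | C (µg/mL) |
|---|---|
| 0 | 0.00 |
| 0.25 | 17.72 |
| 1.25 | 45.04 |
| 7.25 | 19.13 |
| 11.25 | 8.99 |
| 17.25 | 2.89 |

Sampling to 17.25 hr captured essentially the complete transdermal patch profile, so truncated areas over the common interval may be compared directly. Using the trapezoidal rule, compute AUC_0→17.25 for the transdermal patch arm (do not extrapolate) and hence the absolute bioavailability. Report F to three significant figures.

Trapezoidal AUC_0→17.25 (transdermal patch):
  [0→0.25]: (0.00+17.72)/2 × 0.25 = 2.215
  [0.25→1.25]: (17.72+45.04)/2 × 1 = 31.38
  [1.25→7.25]: (45.04+19.13)/2 × 6 = 192.51
  [7.25→11.25]: (19.13+8.99)/2 × 4 = 56.24
  [11.25→17.25]: (8.99+2.89)/2 × 6 = 35.64
  Sum = 317.985 µg/mL·hr
F = (AUC_ev/D_ev)/(AUC_iv/D_iv) = (317.985/125)/(1330/50) = 2.54388/26.6 = 0.0956

F = 0.0956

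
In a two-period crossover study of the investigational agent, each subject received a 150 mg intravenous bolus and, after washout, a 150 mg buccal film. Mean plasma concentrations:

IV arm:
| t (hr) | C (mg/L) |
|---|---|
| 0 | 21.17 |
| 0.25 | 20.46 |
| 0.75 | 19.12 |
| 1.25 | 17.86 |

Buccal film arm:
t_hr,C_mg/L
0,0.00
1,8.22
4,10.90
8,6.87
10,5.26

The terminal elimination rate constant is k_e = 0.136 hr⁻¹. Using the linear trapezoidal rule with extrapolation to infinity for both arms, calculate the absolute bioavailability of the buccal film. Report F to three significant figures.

F = 0.765

Trapezoidal AUC_0→1.25 (IV):
  [0→0.25]: (21.17+20.46)/2 × 0.25 = 5.20375
  [0.25→0.75]: (20.46+19.12)/2 × 0.5 = 9.895
  [0.75→1.25]: (19.12+17.86)/2 × 0.5 = 9.245
  Sum = 24.34375 mg/L·hr
IV tail: 17.86/0.136 = 131.324; AUC_iv,0→∞ = 24.34375 + 131.324 = 155.66775 mg/L·hr
Trapezoidal AUC_0→10 (buccal film):
  [0→1]: (0.00+8.22)/2 × 1 = 4.11
  [1→4]: (8.22+10.90)/2 × 3 = 28.68
  [4→8]: (10.90+6.87)/2 × 4 = 35.54
  [8→10]: (6.87+5.26)/2 × 2 = 12.13
  Sum = 80.46 mg/L·hr
buccal film tail: 5.26/0.136 = 38.676; AUC_ev,0→∞ = 80.46 + 38.676 = 119.136 mg/L·hr
F = (AUC_ev/D_ev)/(AUC_iv/D_iv) = (119.136/150)/(155.66775/150) = 0.79424/1.037785 = 0.7653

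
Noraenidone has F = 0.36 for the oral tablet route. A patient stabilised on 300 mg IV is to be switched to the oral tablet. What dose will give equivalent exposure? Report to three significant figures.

For equal systemic exposure: F × D_ev = D_iv
D_ev = D_iv / F = 300 / 0.36 = 833.333 mg

D_oral = 833 mg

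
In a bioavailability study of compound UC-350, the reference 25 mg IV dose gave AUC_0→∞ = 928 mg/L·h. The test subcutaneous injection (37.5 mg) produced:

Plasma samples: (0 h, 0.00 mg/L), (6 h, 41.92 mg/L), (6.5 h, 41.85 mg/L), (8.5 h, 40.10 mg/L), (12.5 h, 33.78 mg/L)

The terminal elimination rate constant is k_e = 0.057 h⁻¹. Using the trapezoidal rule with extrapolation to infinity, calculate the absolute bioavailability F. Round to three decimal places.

Trapezoidal AUC_0→12.5 (subcutaneous injection):
  [0→6]: (0.00+41.92)/2 × 6 = 125.76
  [6→6.5]: (41.92+41.85)/2 × 0.5 = 20.9425
  [6.5→8.5]: (41.85+40.10)/2 × 2 = 81.95
  [8.5→12.5]: (40.10+33.78)/2 × 4 = 147.76
  Sum = 376.4125 mg/L·h
Tail: C_last/k_e = 33.78/0.057 = 592.632
AUC_0→∞ (subcutaneous injection) = 376.4125 + 592.632 = 969.0445 mg/L·h
F = (AUC_ev/D_ev)/(AUC_iv/D_iv) = (969.0445/37.5)/(928/25) = 25.8412/37.12 = 0.6962

F = 0.696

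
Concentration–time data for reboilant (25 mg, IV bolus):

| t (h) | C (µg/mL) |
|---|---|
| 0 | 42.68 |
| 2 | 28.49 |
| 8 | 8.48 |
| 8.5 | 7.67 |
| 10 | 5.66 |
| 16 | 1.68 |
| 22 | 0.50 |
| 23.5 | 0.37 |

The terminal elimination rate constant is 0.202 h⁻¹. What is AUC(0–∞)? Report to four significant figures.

Trapezoidal AUC_0→23.5:
  [0→2]: (42.68+28.49)/2 × 2 = 71.17
  [2→8]: (28.49+8.48)/2 × 6 = 110.91
  [8→8.5]: (8.48+7.67)/2 × 0.5 = 4.0375
  [8.5→10]: (7.67+5.66)/2 × 1.5 = 9.9975
  [10→16]: (5.66+1.68)/2 × 6 = 22.02
  [16→22]: (1.68+0.50)/2 × 6 = 6.54
  [22→23.5]: (0.50+0.37)/2 × 1.5 = 0.6525
  Sum = 225.3275 µg/mL·h
Extrapolated tail: C_last / k_e = 0.37 / 0.202 = 1.832
AUC_0→∞ = 225.3275 + 1.832 = 227.1595 µg/mL·h

AUC = 227.2 µg/mL·h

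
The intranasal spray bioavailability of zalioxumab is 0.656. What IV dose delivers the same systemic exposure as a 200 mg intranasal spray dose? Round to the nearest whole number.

D_iv = 131 mg

Systemic exposure from an extravascular dose = F × D_ev, so the equivalent IV dose is F × D_ev.
D_iv = F × D_ev = 0.656 × 200 = 131.2 mg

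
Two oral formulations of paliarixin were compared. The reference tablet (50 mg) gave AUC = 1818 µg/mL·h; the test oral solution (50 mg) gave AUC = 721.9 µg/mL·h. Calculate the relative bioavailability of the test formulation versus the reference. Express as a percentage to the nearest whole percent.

F_rel = (AUC_test/D_test) / (AUC_ref/D_ref)
      = (721.9/50) / (1818/50)
      = 14.438 / 36.36 = 0.3971 = 39.71%

F_rel = 40%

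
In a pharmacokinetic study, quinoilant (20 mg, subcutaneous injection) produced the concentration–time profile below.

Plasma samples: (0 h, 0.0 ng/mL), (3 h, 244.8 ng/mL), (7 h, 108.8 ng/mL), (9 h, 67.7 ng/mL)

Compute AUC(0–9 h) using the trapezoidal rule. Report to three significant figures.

AUC = 1250 ng/mL·h

Trapezoidal AUC_0→9:
  [0→3]: (0.0+244.8)/2 × 3 = 367.2
  [3→7]: (244.8+108.8)/2 × 4 = 707.2
  [7→9]: (108.8+67.7)/2 × 2 = 176.5
  Sum = 1250.9 ng/mL·h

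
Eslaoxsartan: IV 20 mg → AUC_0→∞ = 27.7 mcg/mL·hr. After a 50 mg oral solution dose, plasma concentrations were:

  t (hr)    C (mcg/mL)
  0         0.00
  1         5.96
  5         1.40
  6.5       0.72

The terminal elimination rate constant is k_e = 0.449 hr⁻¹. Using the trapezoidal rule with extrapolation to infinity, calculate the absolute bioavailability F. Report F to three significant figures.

Trapezoidal AUC_0→6.5 (oral solution):
  [0→1]: (0.00+5.96)/2 × 1 = 2.98
  [1→5]: (5.96+1.40)/2 × 4 = 14.72
  [5→6.5]: (1.40+0.72)/2 × 1.5 = 1.59
  Sum = 19.29 mcg/mL·hr
Tail: C_last/k_e = 0.72/0.449 = 1.604
AUC_0→∞ (oral solution) = 19.29 + 1.604 = 20.894 mcg/mL·hr
F = (AUC_ev/D_ev)/(AUC_iv/D_iv) = (20.894/50)/(27.7/20) = 0.41788/1.385 = 0.3017

F = 0.302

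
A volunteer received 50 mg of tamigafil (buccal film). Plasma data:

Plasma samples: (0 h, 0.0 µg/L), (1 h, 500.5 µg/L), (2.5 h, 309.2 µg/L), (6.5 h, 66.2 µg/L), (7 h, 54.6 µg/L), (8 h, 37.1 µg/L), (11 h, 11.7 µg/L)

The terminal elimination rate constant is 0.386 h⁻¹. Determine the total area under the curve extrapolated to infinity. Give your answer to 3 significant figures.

Trapezoidal AUC_0→11:
  [0→1]: (0.0+500.5)/2 × 1 = 250.25
  [1→2.5]: (500.5+309.2)/2 × 1.5 = 607.275
  [2.5→6.5]: (309.2+66.2)/2 × 4 = 750.8
  [6.5→7]: (66.2+54.6)/2 × 0.5 = 30.2
  [7→8]: (54.6+37.1)/2 × 1 = 45.85
  [8→11]: (37.1+11.7)/2 × 3 = 73.2
  Sum = 1757.575 µg/L·h
Extrapolated tail: C_last / k_e = 11.7 / 0.386 = 30.311
AUC_0→∞ = 1757.575 + 30.311 = 1787.886 µg/L·h

AUC = 1790 µg/L·h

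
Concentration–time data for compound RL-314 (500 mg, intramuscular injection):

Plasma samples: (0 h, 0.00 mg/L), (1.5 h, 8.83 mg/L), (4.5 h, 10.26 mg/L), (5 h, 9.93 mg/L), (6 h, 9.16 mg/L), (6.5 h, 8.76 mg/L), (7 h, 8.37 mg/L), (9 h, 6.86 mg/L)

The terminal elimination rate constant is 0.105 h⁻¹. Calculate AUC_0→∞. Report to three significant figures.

Trapezoidal AUC_0→9:
  [0→1.5]: (0.00+8.83)/2 × 1.5 = 6.6225
  [1.5→4.5]: (8.83+10.26)/2 × 3 = 28.635
  [4.5→5]: (10.26+9.93)/2 × 0.5 = 5.0475
  [5→6]: (9.93+9.16)/2 × 1 = 9.545
  [6→6.5]: (9.16+8.76)/2 × 0.5 = 4.48
  [6.5→7]: (8.76+8.37)/2 × 0.5 = 4.2825
  [7→9]: (8.37+6.86)/2 × 2 = 15.23
  Sum = 73.8425 mg/L·h
Extrapolated tail: C_last / k_e = 6.86 / 0.105 = 65.333
AUC_0→∞ = 73.8425 + 65.333 = 139.1755 mg/L·h

AUC = 139 mg/L·h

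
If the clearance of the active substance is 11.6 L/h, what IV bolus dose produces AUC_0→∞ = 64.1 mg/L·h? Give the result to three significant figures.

Dose_iv = CL × AUC_0→∞
     = 11.6 × 64.1 = 743.56 mg

Dose = 744 mg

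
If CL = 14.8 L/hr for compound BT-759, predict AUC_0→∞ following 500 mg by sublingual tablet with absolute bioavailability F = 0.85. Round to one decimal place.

AUC_0→∞ = F × Dose / CL
        = 0.85 × 500 / 14.8 = 28.7162 mg/L·hr

AUC = 28.7 mg/L·hr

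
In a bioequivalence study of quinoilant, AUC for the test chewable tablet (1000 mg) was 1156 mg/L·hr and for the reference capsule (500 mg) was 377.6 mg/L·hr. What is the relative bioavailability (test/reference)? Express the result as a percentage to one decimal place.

F_rel = 153.1%

F_rel = (AUC_test/D_test) / (AUC_ref/D_ref)
      = (1156/1000) / (377.6/500)
      = 1.156 / 0.7552 = 1.5307 = 153.07%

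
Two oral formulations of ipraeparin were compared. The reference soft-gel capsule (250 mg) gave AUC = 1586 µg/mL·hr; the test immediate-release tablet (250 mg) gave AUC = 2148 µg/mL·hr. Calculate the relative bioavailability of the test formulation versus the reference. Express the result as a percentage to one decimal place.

F_rel = (AUC_test/D_test) / (AUC_ref/D_ref)
      = (2148/250) / (1586/250)
      = 8.592 / 6.344 = 1.3544 = 135.44%

F_rel = 135.4%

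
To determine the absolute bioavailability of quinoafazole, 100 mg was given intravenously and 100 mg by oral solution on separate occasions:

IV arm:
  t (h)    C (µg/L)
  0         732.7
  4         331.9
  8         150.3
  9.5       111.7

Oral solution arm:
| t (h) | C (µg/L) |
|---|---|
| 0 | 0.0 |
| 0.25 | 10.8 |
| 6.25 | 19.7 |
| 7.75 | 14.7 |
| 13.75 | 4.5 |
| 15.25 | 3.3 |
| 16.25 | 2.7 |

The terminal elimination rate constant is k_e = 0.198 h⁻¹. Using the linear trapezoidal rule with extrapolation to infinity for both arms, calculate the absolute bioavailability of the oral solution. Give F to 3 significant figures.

Trapezoidal AUC_0→9.5 (IV):
  [0→4]: (732.7+331.9)/2 × 4 = 2129.2
  [4→8]: (331.9+150.3)/2 × 4 = 964.4
  [8→9.5]: (150.3+111.7)/2 × 1.5 = 196.5
  Sum = 3290.1 µg/L·h
IV tail: 111.7/0.198 = 564.141; AUC_iv,0→∞ = 3290.1 + 564.141 = 3854.241 µg/L·h
Trapezoidal AUC_0→16.25 (oral solution):
  [0→0.25]: (0.0+10.8)/2 × 0.25 = 1.35
  [0.25→6.25]: (10.8+19.7)/2 × 6 = 91.5
  [6.25→7.75]: (19.7+14.7)/2 × 1.5 = 25.8
  [7.75→13.75]: (14.7+4.5)/2 × 6 = 57.6
  [13.75→15.25]: (4.5+3.3)/2 × 1.5 = 5.85
  [15.25→16.25]: (3.3+2.7)/2 × 1 = 3.0
  Sum = 185.1 µg/L·h
oral solution tail: 2.7/0.198 = 13.636; AUC_ev,0→∞ = 185.1 + 13.636 = 198.736 µg/L·h
F = (AUC_ev/D_ev)/(AUC_iv/D_iv) = (198.736/100)/(3854.241/100) = 1.98736/38.54241 = 0.0516

F = 0.0516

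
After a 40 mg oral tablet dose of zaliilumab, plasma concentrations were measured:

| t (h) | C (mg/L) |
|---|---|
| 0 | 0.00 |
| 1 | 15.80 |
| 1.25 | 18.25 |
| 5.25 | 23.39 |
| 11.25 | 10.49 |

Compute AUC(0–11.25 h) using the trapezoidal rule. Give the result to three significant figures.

Trapezoidal AUC_0→11.25:
  [0→1]: (0.00+15.80)/2 × 1 = 7.9
  [1→1.25]: (15.80+18.25)/2 × 0.25 = 4.25625
  [1.25→5.25]: (18.25+23.39)/2 × 4 = 83.28
  [5.25→11.25]: (23.39+10.49)/2 × 6 = 101.64
  Sum = 197.07625 mg/L·h

AUC = 197 mg/L·h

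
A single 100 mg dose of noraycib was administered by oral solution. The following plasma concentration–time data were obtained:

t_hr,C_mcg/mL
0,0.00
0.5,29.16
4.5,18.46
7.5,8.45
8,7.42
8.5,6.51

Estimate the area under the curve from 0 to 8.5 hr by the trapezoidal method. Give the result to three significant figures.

Trapezoidal AUC_0→8.5:
  [0→0.5]: (0.00+29.16)/2 × 0.5 = 7.29
  [0.5→4.5]: (29.16+18.46)/2 × 4 = 95.24
  [4.5→7.5]: (18.46+8.45)/2 × 3 = 40.365
  [7.5→8]: (8.45+7.42)/2 × 0.5 = 3.9675
  [8→8.5]: (7.42+6.51)/2 × 0.5 = 3.4825
  Sum = 150.345 mcg/mL·hr

AUC = 150 mcg/mL·hr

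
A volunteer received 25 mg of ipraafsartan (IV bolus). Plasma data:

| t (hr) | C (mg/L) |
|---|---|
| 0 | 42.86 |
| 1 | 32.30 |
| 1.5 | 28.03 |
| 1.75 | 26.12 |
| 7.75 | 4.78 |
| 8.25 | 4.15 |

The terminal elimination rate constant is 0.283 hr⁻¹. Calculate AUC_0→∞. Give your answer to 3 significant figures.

AUC = 169 mg/L·hr

Trapezoidal AUC_0→8.25:
  [0→1]: (42.86+32.30)/2 × 1 = 37.58
  [1→1.5]: (32.30+28.03)/2 × 0.5 = 15.0825
  [1.5→1.75]: (28.03+26.12)/2 × 0.25 = 6.76875
  [1.75→7.75]: (26.12+4.78)/2 × 6 = 92.7
  [7.75→8.25]: (4.78+4.15)/2 × 0.5 = 2.2325
  Sum = 154.36375 mg/L·hr
Extrapolated tail: C_last / k_e = 4.15 / 0.283 = 14.664
AUC_0→∞ = 154.36375 + 14.664 = 169.02775 mg/L·hr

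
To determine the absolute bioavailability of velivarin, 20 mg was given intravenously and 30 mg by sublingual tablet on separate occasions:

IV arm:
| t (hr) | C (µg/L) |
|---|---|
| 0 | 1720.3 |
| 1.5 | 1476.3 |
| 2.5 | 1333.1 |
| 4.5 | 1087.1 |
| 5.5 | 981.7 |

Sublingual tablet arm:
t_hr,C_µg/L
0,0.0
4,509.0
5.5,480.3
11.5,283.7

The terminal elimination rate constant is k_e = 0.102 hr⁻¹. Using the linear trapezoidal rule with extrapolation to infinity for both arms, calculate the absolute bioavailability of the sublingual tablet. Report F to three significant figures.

Trapezoidal AUC_0→5.5 (IV):
  [0→1.5]: (1720.3+1476.3)/2 × 1.5 = 2397.45
  [1.5→2.5]: (1476.3+1333.1)/2 × 1 = 1404.7
  [2.5→4.5]: (1333.1+1087.1)/2 × 2 = 2420.2
  [4.5→5.5]: (1087.1+981.7)/2 × 1 = 1034.4
  Sum = 7256.75 µg/L·hr
IV tail: 981.7/0.102 = 9624.510; AUC_iv,0→∞ = 7256.75 + 9624.510 = 16881.26 µg/L·hr
Trapezoidal AUC_0→11.5 (sublingual tablet):
  [0→4]: (0.0+509.0)/2 × 4 = 1018.0
  [4→5.5]: (509.0+480.3)/2 × 1.5 = 741.975
  [5.5→11.5]: (480.3+283.7)/2 × 6 = 2292.0
  Sum = 4051.975 µg/L·hr
sublingual tablet tail: 283.7/0.102 = 2781.373; AUC_ev,0→∞ = 4051.975 + 2781.373 = 6833.348 µg/L·hr
F = (AUC_ev/D_ev)/(AUC_iv/D_iv) = (6833.348/30)/(16881.26/20) = 227.778/844.063 = 0.2699

F = 0.270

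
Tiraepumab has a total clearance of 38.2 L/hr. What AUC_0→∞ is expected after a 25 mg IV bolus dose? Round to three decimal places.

AUC_0→∞ = Dose_iv / CL
        = 25 / 38.2 = 0.65445 mg/L·hr

AUC = 0.654 mg/L·hr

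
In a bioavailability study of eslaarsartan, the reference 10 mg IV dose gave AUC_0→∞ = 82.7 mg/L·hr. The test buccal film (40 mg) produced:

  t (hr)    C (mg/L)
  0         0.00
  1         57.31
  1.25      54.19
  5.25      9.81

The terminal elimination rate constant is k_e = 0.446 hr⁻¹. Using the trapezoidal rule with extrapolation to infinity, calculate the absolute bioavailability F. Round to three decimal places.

F = 0.582

Trapezoidal AUC_0→5.25 (buccal film):
  [0→1]: (0.00+57.31)/2 × 1 = 28.655
  [1→1.25]: (57.31+54.19)/2 × 0.25 = 13.9375
  [1.25→5.25]: (54.19+9.81)/2 × 4 = 128.0
  Sum = 170.5925 mg/L·hr
Tail: C_last/k_e = 9.81/0.446 = 21.996
AUC_0→∞ (buccal film) = 170.5925 + 21.996 = 192.5885 mg/L·hr
F = (AUC_ev/D_ev)/(AUC_iv/D_iv) = (192.5885/40)/(82.7/10) = 4.8147125/8.27 = 0.5822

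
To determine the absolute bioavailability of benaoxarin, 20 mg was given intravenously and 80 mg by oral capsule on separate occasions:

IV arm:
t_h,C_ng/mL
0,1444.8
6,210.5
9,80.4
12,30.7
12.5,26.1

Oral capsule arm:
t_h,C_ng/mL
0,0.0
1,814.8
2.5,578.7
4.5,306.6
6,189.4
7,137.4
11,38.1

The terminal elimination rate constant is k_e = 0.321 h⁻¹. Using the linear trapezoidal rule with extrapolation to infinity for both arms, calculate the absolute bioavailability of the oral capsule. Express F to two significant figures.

Trapezoidal AUC_0→12.5 (IV):
  [0→6]: (1444.8+210.5)/2 × 6 = 4965.9
  [6→9]: (210.5+80.4)/2 × 3 = 436.35
  [9→12]: (80.4+30.7)/2 × 3 = 166.65
  [12→12.5]: (30.7+26.1)/2 × 0.5 = 14.2
  Sum = 5583.1 ng/mL·h
IV tail: 26.1/0.321 = 81.308; AUC_iv,0→∞ = 5583.1 + 81.308 = 5664.408 ng/mL·h
Trapezoidal AUC_0→11 (oral capsule):
  [0→1]: (0.0+814.8)/2 × 1 = 407.4
  [1→2.5]: (814.8+578.7)/2 × 1.5 = 1045.125
  [2.5→4.5]: (578.7+306.6)/2 × 2 = 885.3
  [4.5→6]: (306.6+189.4)/2 × 1.5 = 372.0
  [6→7]: (189.4+137.4)/2 × 1 = 163.4
  [7→11]: (137.4+38.1)/2 × 4 = 351.0
  Sum = 3224.225 ng/mL·h
oral capsule tail: 38.1/0.321 = 118.692; AUC_ev,0→∞ = 3224.225 + 118.692 = 3342.917 ng/mL·h
F = (AUC_ev/D_ev)/(AUC_iv/D_iv) = (3342.917/80)/(5664.408/20) = 41.7865/283.2204 = 0.1475

F = 0.15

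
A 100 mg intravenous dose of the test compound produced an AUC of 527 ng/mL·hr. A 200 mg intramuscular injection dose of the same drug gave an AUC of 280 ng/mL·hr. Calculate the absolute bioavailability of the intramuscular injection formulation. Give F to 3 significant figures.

F = 0.266

F = (AUC_ev / D_ev) / (AUC_iv / D_iv)
  = (280/200) / (527/100)
  = 1.4 / 5.27 = 0.2657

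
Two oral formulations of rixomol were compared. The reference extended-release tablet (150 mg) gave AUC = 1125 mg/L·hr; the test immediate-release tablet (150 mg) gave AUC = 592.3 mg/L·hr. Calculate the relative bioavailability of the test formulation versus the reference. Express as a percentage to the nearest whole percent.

F_rel = (AUC_test/D_test) / (AUC_ref/D_ref)
      = (592.3/150) / (1125/150)
      = 3.94867 / 7.5 = 0.5265 = 52.65%

F_rel = 53%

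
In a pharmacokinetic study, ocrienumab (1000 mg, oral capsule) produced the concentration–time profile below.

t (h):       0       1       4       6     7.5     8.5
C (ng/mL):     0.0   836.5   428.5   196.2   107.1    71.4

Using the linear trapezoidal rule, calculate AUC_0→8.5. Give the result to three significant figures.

AUC = 3260 ng/mL·h

Trapezoidal AUC_0→8.5:
  [0→1]: (0.0+836.5)/2 × 1 = 418.25
  [1→4]: (836.5+428.5)/2 × 3 = 1897.5
  [4→6]: (428.5+196.2)/2 × 2 = 624.7
  [6→7.5]: (196.2+107.1)/2 × 1.5 = 227.475
  [7.5→8.5]: (107.1+71.4)/2 × 1 = 89.25
  Sum = 3257.175 ng/mL·h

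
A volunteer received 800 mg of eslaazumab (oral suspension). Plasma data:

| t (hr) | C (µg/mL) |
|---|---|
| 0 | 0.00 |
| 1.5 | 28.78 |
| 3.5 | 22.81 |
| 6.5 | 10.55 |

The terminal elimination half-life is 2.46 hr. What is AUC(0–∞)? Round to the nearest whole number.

AUC = 161 µg/mL·hr

Trapezoidal AUC_0→6.5:
  [0→1.5]: (0.00+28.78)/2 × 1.5 = 21.585
  [1.5→3.5]: (28.78+22.81)/2 × 2 = 51.59
  [3.5→6.5]: (22.81+10.55)/2 × 3 = 50.04
  Sum = 123.215 µg/mL·hr
k_e = ln2 / t½ = 0.693147 / 2.46 = 0.2818 hr^-1
Extrapolated tail: C_last / k_e = 10.55 / 0.2818 = 37.438
AUC_0→∞ = 123.215 + 37.438 = 160.653 µg/mL·hr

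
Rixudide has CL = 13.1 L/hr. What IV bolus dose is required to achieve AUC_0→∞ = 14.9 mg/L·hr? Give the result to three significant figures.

Dose = 195 mg

Dose_iv = CL × AUC_0→∞
     = 13.1 × 14.9 = 195.19 mg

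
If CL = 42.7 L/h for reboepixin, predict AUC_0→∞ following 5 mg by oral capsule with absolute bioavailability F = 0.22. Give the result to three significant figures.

AUC_0→∞ = F × Dose / CL
        = 0.22 × 5 / 42.7 = 0.0257611 mg/L·h

AUC = 0.0258 mg/L·h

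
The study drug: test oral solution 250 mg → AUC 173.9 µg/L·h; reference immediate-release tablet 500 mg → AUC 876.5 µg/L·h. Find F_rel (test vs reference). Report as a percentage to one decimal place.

F_rel = (AUC_test/D_test) / (AUC_ref/D_ref)
      = (173.9/250) / (876.5/500)
      = 0.6956 / 1.753 = 0.3968 = 39.68%

F_rel = 39.7%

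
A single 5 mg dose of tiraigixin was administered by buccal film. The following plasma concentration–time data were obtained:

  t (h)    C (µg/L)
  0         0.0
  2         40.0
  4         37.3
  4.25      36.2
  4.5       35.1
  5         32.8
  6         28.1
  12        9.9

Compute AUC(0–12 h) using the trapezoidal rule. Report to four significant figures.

Trapezoidal AUC_0→12:
  [0→2]: (0.0+40.0)/2 × 2 = 40.0
  [2→4]: (40.0+37.3)/2 × 2 = 77.3
  [4→4.25]: (37.3+36.2)/2 × 0.25 = 9.1875
  [4.25→4.5]: (36.2+35.1)/2 × 0.25 = 8.9125
  [4.5→5]: (35.1+32.8)/2 × 0.5 = 16.975
  [5→6]: (32.8+28.1)/2 × 1 = 30.45
  [6→12]: (28.1+9.9)/2 × 6 = 114.0
  Sum = 296.825 µg/L·h

AUC = 296.8 µg/L·h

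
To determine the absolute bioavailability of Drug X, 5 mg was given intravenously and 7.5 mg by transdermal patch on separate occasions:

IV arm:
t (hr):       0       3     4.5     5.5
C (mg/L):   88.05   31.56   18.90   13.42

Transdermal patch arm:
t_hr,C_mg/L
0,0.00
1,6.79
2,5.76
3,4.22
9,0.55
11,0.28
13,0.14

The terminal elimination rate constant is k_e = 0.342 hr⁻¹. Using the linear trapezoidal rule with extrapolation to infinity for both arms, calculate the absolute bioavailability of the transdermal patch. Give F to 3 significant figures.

Trapezoidal AUC_0→5.5 (IV):
  [0→3]: (88.05+31.56)/2 × 3 = 179.415
  [3→4.5]: (31.56+18.90)/2 × 1.5 = 37.845
  [4.5→5.5]: (18.90+13.42)/2 × 1 = 16.16
  Sum = 233.42 mg/L·hr
IV tail: 13.42/0.342 = 39.240; AUC_iv,0→∞ = 233.42 + 39.240 = 272.66 mg/L·hr
Trapezoidal AUC_0→13 (transdermal patch):
  [0→1]: (0.00+6.79)/2 × 1 = 3.395
  [1→2]: (6.79+5.76)/2 × 1 = 6.275
  [2→3]: (5.76+4.22)/2 × 1 = 4.99
  [3→9]: (4.22+0.55)/2 × 6 = 14.31
  [9→11]: (0.55+0.28)/2 × 2 = 0.83
  [11→13]: (0.28+0.14)/2 × 2 = 0.42
  Sum = 30.22 mg/L·hr
transdermal patch tail: 0.14/0.342 = 0.409; AUC_ev,0→∞ = 30.22 + 0.409 = 30.629 mg/L·hr
F = (AUC_ev/D_ev)/(AUC_iv/D_iv) = (30.629/7.5)/(272.66/5) = 4.08387/54.532 = 0.0749

F = 0.0749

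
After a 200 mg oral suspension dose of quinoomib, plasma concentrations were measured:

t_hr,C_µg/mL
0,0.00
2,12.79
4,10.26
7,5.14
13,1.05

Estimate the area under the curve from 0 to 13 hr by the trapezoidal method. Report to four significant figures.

AUC = 77.51 µg/mL·hr

Trapezoidal AUC_0→13:
  [0→2]: (0.00+12.79)/2 × 2 = 12.79
  [2→4]: (12.79+10.26)/2 × 2 = 23.05
  [4→7]: (10.26+5.14)/2 × 3 = 23.1
  [7→13]: (5.14+1.05)/2 × 6 = 18.57
  Sum = 77.51 µg/mL·hr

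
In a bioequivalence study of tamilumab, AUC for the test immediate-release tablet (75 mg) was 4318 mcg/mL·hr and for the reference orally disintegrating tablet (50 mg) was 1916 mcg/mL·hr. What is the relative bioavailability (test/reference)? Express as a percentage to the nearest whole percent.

F_rel = 150%

F_rel = (AUC_test/D_test) / (AUC_ref/D_ref)
      = (4318/75) / (1916/50)
      = 57.5733 / 38.32 = 1.5024 = 150.24%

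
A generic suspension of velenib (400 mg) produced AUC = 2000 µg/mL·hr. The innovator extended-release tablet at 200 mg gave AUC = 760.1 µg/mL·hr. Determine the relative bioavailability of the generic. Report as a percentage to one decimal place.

F_rel = 131.6%

F_rel = (AUC_test/D_test) / (AUC_ref/D_ref)
      = (2000/400) / (760.1/200)
      = 5 / 3.8005 = 1.3156 = 131.56%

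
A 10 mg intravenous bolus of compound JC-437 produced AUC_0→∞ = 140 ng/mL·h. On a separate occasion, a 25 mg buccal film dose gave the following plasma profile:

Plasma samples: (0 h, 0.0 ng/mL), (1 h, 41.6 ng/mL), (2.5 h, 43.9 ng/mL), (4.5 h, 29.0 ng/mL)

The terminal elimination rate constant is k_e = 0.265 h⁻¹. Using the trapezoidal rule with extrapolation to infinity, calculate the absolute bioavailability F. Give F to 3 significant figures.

Trapezoidal AUC_0→4.5 (buccal film):
  [0→1]: (0.0+41.6)/2 × 1 = 20.8
  [1→2.5]: (41.6+43.9)/2 × 1.5 = 64.125
  [2.5→4.5]: (43.9+29.0)/2 × 2 = 72.9
  Sum = 157.825 ng/mL·h
Tail: C_last/k_e = 29.0/0.265 = 109.434
AUC_0→∞ (buccal film) = 157.825 + 109.434 = 267.259 ng/mL·h
F = (AUC_ev/D_ev)/(AUC_iv/D_iv) = (267.259/25)/(140/10) = 10.69036/14 = 0.7636

F = 0.764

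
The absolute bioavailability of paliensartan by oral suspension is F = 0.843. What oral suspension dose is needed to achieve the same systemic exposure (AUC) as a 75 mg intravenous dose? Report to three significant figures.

D_oral = 89.0 mg

For equal systemic exposure: F × D_ev = D_iv
D_ev = D_iv / F = 75 / 0.843 = 88.968 mg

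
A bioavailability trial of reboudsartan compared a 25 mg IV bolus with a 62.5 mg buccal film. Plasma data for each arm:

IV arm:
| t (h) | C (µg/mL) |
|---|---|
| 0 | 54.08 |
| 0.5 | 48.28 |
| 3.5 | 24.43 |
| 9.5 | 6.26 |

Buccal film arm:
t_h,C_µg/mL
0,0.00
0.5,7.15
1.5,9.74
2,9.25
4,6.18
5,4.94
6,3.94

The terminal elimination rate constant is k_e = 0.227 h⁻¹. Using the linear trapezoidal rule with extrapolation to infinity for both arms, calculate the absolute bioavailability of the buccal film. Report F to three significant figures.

Trapezoidal AUC_0→9.5 (IV):
  [0→0.5]: (54.08+48.28)/2 × 0.5 = 25.59
  [0.5→3.5]: (48.28+24.43)/2 × 3 = 109.065
  [3.5→9.5]: (24.43+6.26)/2 × 6 = 92.07
  Sum = 226.725 µg/mL·h
IV tail: 6.26/0.227 = 27.577; AUC_iv,0→∞ = 226.725 + 27.577 = 254.302 µg/mL·h
Trapezoidal AUC_0→6 (buccal film):
  [0→0.5]: (0.00+7.15)/2 × 0.5 = 1.7875
  [0.5→1.5]: (7.15+9.74)/2 × 1 = 8.445
  [1.5→2]: (9.74+9.25)/2 × 0.5 = 4.7475
  [2→4]: (9.25+6.18)/2 × 2 = 15.43
  [4→5]: (6.18+4.94)/2 × 1 = 5.56
  [5→6]: (4.94+3.94)/2 × 1 = 4.44
  Sum = 40.41 µg/mL·h
buccal film tail: 3.94/0.227 = 17.357; AUC_ev,0→∞ = 40.41 + 17.357 = 57.767 µg/mL·h
F = (AUC_ev/D_ev)/(AUC_iv/D_iv) = (57.767/62.5)/(254.302/25) = 0.924272/10.17208 = 0.0909

F = 0.0909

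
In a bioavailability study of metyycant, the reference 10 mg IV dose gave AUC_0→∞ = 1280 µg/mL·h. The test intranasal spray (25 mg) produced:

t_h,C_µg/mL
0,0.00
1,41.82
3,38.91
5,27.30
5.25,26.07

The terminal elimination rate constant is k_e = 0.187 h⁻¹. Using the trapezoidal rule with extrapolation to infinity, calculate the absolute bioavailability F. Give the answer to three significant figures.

Trapezoidal AUC_0→5.25 (intranasal spray):
  [0→1]: (0.00+41.82)/2 × 1 = 20.91
  [1→3]: (41.82+38.91)/2 × 2 = 80.73
  [3→5]: (38.91+27.30)/2 × 2 = 66.21
  [5→5.25]: (27.30+26.07)/2 × 0.25 = 6.67125
  Sum = 174.52125 µg/mL·h
Tail: C_last/k_e = 26.07/0.187 = 139.412
AUC_0→∞ (intranasal spray) = 174.52125 + 139.412 = 313.93325 µg/mL·h
F = (AUC_ev/D_ev)/(AUC_iv/D_iv) = (313.93325/25)/(1280/10) = 12.55733/128 = 0.0981

F = 0.0981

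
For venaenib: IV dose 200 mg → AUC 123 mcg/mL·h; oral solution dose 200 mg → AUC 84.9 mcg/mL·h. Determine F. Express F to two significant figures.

F = 0.69

F = (AUC_ev / D_ev) / (AUC_iv / D_iv)
  = (84.9/200) / (123/200)
  = 0.4245 / 0.615 = 0.6902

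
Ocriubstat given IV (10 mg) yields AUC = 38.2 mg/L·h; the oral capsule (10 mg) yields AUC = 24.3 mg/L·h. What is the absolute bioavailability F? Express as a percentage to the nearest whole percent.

F = (AUC_ev / D_ev) / (AUC_iv / D_iv)
  = (24.3/10) / (38.2/10)
  = 2.43 / 3.82 = 0.6361
  = 63.61%

F = 64%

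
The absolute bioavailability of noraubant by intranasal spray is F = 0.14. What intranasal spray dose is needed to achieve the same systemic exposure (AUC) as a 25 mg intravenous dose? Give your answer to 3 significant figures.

D_intranasal = 179 mg

For equal systemic exposure: F × D_ev = D_iv
D_ev = D_iv / F = 25 / 0.14 = 178.571 mg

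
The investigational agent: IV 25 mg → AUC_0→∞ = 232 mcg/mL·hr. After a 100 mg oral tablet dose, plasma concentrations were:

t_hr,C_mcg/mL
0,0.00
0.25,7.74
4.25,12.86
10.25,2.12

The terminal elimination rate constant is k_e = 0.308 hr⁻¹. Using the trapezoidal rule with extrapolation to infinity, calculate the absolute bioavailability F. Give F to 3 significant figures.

Trapezoidal AUC_0→10.25 (oral tablet):
  [0→0.25]: (0.00+7.74)/2 × 0.25 = 0.9675
  [0.25→4.25]: (7.74+12.86)/2 × 4 = 41.2
  [4.25→10.25]: (12.86+2.12)/2 × 6 = 44.94
  Sum = 87.1075 mcg/mL·hr
Tail: C_last/k_e = 2.12/0.308 = 6.883
AUC_0→∞ (oral tablet) = 87.1075 + 6.883 = 93.9905 mcg/mL·hr
F = (AUC_ev/D_ev)/(AUC_iv/D_iv) = (93.9905/100)/(232/25) = 0.939905/9.28 = 0.1013

F = 0.101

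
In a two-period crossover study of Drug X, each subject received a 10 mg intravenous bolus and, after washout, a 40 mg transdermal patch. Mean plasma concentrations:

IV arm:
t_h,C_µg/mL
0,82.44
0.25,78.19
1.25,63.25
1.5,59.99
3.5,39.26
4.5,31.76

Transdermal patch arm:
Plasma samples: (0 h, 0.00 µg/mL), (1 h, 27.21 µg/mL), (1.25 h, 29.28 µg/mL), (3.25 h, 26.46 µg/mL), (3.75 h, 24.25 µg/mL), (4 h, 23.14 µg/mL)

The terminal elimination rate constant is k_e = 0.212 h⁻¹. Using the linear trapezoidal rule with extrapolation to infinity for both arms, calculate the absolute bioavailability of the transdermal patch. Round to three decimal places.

F = 0.131

Trapezoidal AUC_0→4.5 (IV):
  [0→0.25]: (82.44+78.19)/2 × 0.25 = 20.07875
  [0.25→1.25]: (78.19+63.25)/2 × 1 = 70.72
  [1.25→1.5]: (63.25+59.99)/2 × 0.25 = 15.405
  [1.5→3.5]: (59.99+39.26)/2 × 2 = 99.25
  [3.5→4.5]: (39.26+31.76)/2 × 1 = 35.51
  Sum = 240.96375 µg/mL·h
IV tail: 31.76/0.212 = 149.811; AUC_iv,0→∞ = 240.96375 + 149.811 = 390.77475 µg/mL·h
Trapezoidal AUC_0→4 (transdermal patch):
  [0→1]: (0.00+27.21)/2 × 1 = 13.605
  [1→1.25]: (27.21+29.28)/2 × 0.25 = 7.06125
  [1.25→3.25]: (29.28+26.46)/2 × 2 = 55.74
  [3.25→3.75]: (26.46+24.25)/2 × 0.5 = 12.6775
  [3.75→4]: (24.25+23.14)/2 × 0.25 = 5.92375
  Sum = 95.0075 µg/mL·h
transdermal patch tail: 23.14/0.212 = 109.151; AUC_ev,0→∞ = 95.0075 + 109.151 = 204.1585 µg/mL·h
F = (AUC_ev/D_ev)/(AUC_iv/D_iv) = (204.1585/40)/(390.77475/10) = 5.1039625/39.077475 = 0.1306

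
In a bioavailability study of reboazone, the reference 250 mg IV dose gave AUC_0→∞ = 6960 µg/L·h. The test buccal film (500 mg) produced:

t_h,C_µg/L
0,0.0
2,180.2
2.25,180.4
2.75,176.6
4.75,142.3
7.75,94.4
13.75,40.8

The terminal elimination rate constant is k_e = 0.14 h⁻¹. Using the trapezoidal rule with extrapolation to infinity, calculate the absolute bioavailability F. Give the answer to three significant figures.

Trapezoidal AUC_0→13.75 (buccal film):
  [0→2]: (0.0+180.2)/2 × 2 = 180.2
  [2→2.25]: (180.2+180.4)/2 × 0.25 = 45.075
  [2.25→2.75]: (180.4+176.6)/2 × 0.5 = 89.25
  [2.75→4.75]: (176.6+142.3)/2 × 2 = 318.9
  [4.75→7.75]: (142.3+94.4)/2 × 3 = 355.05
  [7.75→13.75]: (94.4+40.8)/2 × 6 = 405.6
  Sum = 1394.075 µg/L·h
Tail: C_last/k_e = 40.8/0.14 = 291.429
AUC_0→∞ (buccal film) = 1394.075 + 291.429 = 1685.504 µg/L·h
F = (AUC_ev/D_ev)/(AUC_iv/D_iv) = (1685.504/500)/(6960/250) = 3.371008/27.84 = 0.1211

F = 0.121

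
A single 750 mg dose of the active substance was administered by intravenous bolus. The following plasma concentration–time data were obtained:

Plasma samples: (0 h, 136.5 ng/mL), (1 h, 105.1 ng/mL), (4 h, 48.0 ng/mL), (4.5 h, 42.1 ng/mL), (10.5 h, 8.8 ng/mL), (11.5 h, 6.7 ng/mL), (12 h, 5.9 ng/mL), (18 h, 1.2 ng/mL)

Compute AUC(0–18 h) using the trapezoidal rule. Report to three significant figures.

Trapezoidal AUC_0→18:
  [0→1]: (136.5+105.1)/2 × 1 = 120.8
  [1→4]: (105.1+48.0)/2 × 3 = 229.65
  [4→4.5]: (48.0+42.1)/2 × 0.5 = 22.525
  [4.5→10.5]: (42.1+8.8)/2 × 6 = 152.7
  [10.5→11.5]: (8.8+6.7)/2 × 1 = 7.75
  [11.5→12]: (6.7+5.9)/2 × 0.5 = 3.15
  [12→18]: (5.9+1.2)/2 × 6 = 21.3
  Sum = 557.875 ng/mL·h

AUC = 558 ng/mL·h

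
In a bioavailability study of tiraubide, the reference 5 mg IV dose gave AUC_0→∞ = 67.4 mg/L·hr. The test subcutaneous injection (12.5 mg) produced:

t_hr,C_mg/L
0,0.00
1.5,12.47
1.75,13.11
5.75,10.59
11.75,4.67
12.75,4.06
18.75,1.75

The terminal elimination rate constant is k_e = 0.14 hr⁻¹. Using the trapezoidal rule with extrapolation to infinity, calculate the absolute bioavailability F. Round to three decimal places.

F = 0.831

Trapezoidal AUC_0→18.75 (subcutaneous injection):
  [0→1.5]: (0.00+12.47)/2 × 1.5 = 9.3525
  [1.5→1.75]: (12.47+13.11)/2 × 0.25 = 3.1975
  [1.75→5.75]: (13.11+10.59)/2 × 4 = 47.4
  [5.75→11.75]: (10.59+4.67)/2 × 6 = 45.78
  [11.75→12.75]: (4.67+4.06)/2 × 1 = 4.365
  [12.75→18.75]: (4.06+1.75)/2 × 6 = 17.43
  Sum = 127.525 mg/L·hr
Tail: C_last/k_e = 1.75/0.14 = 12.500
AUC_0→∞ (subcutaneous injection) = 127.525 + 12.500 = 140.025 mg/L·hr
F = (AUC_ev/D_ev)/(AUC_iv/D_iv) = (140.025/12.5)/(67.4/5) = 11.202/13.48 = 0.8310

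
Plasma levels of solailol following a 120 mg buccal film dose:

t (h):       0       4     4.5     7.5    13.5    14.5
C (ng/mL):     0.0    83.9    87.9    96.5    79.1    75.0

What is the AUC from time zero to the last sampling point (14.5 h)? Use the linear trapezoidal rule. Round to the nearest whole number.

AUC = 1091 ng/mL·h

Trapezoidal AUC_0→14.5:
  [0→4]: (0.0+83.9)/2 × 4 = 167.8
  [4→4.5]: (83.9+87.9)/2 × 0.5 = 42.95
  [4.5→7.5]: (87.9+96.5)/2 × 3 = 276.6
  [7.5→13.5]: (96.5+79.1)/2 × 6 = 526.8
  [13.5→14.5]: (79.1+75.0)/2 × 1 = 77.05
  Sum = 1091.2 ng/mL·h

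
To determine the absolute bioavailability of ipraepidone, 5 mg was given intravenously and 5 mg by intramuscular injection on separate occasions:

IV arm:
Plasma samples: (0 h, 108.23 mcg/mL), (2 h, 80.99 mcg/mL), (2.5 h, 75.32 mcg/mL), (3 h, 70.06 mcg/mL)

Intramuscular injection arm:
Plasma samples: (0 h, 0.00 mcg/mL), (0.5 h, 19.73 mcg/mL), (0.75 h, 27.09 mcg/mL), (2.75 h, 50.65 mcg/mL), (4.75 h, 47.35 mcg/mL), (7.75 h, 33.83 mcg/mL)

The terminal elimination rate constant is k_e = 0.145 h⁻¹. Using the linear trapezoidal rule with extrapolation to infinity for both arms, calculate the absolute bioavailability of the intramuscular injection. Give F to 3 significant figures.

F = 0.724

Trapezoidal AUC_0→3 (IV):
  [0→2]: (108.23+80.99)/2 × 2 = 189.22
  [2→2.5]: (80.99+75.32)/2 × 0.5 = 39.0775
  [2.5→3]: (75.32+70.06)/2 × 0.5 = 36.345
  Sum = 264.6425 mcg/mL·h
IV tail: 70.06/0.145 = 483.172; AUC_iv,0→∞ = 264.6425 + 483.172 = 747.8145 mcg/mL·h
Trapezoidal AUC_0→7.75 (intramuscular injection):
  [0→0.5]: (0.00+19.73)/2 × 0.5 = 4.9325
  [0.5→0.75]: (19.73+27.09)/2 × 0.25 = 5.8525
  [0.75→2.75]: (27.09+50.65)/2 × 2 = 77.74
  [2.75→4.75]: (50.65+47.35)/2 × 2 = 98.0
  [4.75→7.75]: (47.35+33.83)/2 × 3 = 121.77
  Sum = 308.295 mcg/mL·h
intramuscular injection tail: 33.83/0.145 = 233.310; AUC_ev,0→∞ = 308.295 + 233.310 = 541.605 mcg/mL·h
F = (AUC_ev/D_ev)/(AUC_iv/D_iv) = (541.605/5)/(747.8145/5) = 108.321/149.5629 = 0.7243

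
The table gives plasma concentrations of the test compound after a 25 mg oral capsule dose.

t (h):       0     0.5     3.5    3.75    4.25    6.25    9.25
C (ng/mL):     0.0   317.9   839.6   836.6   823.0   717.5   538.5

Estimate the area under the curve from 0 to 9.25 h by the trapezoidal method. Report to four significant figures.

Trapezoidal AUC_0→9.25:
  [0→0.5]: (0.0+317.9)/2 × 0.5 = 79.475
  [0.5→3.5]: (317.9+839.6)/2 × 3 = 1736.25
  [3.5→3.75]: (839.6+836.6)/2 × 0.25 = 209.525
  [3.75→4.25]: (836.6+823.0)/2 × 0.5 = 414.9
  [4.25→6.25]: (823.0+717.5)/2 × 2 = 1540.5
  [6.25→9.25]: (717.5+538.5)/2 × 3 = 1884.0
  Sum = 5864.65 ng/mL·h

AUC = 5865 ng/mL·h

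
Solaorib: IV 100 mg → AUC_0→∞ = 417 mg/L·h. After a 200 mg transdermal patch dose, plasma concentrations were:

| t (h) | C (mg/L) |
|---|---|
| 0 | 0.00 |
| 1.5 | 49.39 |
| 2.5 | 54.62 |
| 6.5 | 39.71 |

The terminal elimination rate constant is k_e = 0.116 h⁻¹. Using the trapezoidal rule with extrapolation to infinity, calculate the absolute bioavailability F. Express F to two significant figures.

Trapezoidal AUC_0→6.5 (transdermal patch):
  [0→1.5]: (0.00+49.39)/2 × 1.5 = 37.0425
  [1.5→2.5]: (49.39+54.62)/2 × 1 = 52.005
  [2.5→6.5]: (54.62+39.71)/2 × 4 = 188.66
  Sum = 277.7075 mg/L·h
Tail: C_last/k_e = 39.71/0.116 = 342.328
AUC_0→∞ (transdermal patch) = 277.7075 + 342.328 = 620.0355 mg/L·h
F = (AUC_ev/D_ev)/(AUC_iv/D_iv) = (620.0355/200)/(417/100) = 3.1001775/4.17 = 0.7434

F = 0.74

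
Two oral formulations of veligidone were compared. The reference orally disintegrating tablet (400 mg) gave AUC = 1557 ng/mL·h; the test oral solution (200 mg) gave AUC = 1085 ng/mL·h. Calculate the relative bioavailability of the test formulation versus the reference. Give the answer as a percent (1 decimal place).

F_rel = 139.4%

F_rel = (AUC_test/D_test) / (AUC_ref/D_ref)
      = (1085/200) / (1557/400)
      = 5.425 / 3.8925 = 1.3937 = 139.37%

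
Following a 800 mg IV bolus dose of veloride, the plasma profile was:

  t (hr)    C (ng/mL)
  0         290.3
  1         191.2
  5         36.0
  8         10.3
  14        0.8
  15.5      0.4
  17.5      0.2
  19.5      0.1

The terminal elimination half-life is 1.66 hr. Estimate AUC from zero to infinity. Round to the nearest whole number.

Trapezoidal AUC_0→19.5:
  [0→1]: (290.3+191.2)/2 × 1 = 240.75
  [1→5]: (191.2+36.0)/2 × 4 = 454.4
  [5→8]: (36.0+10.3)/2 × 3 = 69.45
  [8→14]: (10.3+0.8)/2 × 6 = 33.3
  [14→15.5]: (0.8+0.4)/2 × 1.5 = 0.9
  [15.5→17.5]: (0.4+0.2)/2 × 2 = 0.6
  [17.5→19.5]: (0.2+0.1)/2 × 2 = 0.3
  Sum = 799.7 ng/mL·hr
k_e = ln2 / t½ = 0.693147 / 1.66 = 0.4176 hr^-1
Extrapolated tail: C_last / k_e = 0.1 / 0.4176 = 0.239
AUC_0→∞ = 799.7 + 0.239 = 799.939 ng/mL·hr

AUC = 800 ng/mL·hr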